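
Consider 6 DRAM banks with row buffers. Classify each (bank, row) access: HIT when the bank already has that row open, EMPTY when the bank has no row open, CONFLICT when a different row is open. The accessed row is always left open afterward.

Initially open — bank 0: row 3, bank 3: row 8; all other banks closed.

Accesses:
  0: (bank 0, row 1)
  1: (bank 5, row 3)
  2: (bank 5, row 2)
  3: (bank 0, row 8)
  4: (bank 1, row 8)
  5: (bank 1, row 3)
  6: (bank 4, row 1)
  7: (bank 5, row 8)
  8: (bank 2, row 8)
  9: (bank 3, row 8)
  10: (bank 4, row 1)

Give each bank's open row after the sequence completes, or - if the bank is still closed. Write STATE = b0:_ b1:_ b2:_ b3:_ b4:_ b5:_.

STATE = b0:8 b1:3 b2:8 b3:8 b4:1 b5:8

step 0: bank0 3->1 [CONFLICT]
step 1: bank5 None->3 [EMPTY]
step 2: bank5 3->2 [CONFLICT]
step 3: bank0 1->8 [CONFLICT]
step 4: bank1 None->8 [EMPTY]
step 5: bank1 8->3 [CONFLICT]
step 6: bank4 None->1 [EMPTY]
step 7: bank5 2->8 [CONFLICT]
step 8: bank2 None->8 [EMPTY]
step 9: bank3 8->8 [HIT]
step 10: bank4 1->1 [HIT]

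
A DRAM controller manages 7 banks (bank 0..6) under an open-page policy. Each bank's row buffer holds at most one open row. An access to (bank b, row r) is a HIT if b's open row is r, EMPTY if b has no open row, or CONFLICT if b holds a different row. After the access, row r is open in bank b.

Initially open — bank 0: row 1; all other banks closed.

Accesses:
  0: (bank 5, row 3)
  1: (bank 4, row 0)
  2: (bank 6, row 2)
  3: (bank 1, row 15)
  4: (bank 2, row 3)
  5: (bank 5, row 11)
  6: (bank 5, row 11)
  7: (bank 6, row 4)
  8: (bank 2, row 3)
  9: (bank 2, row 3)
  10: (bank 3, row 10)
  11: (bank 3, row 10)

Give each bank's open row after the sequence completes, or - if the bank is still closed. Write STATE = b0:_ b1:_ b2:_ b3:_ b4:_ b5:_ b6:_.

step 0: bank5 None->3 [EMPTY]
step 1: bank4 None->0 [EMPTY]
step 2: bank6 None->2 [EMPTY]
step 3: bank1 None->15 [EMPTY]
step 4: bank2 None->3 [EMPTY]
step 5: bank5 3->11 [CONFLICT]
step 6: bank5 11->11 [HIT]
step 7: bank6 2->4 [CONFLICT]
step 8: bank2 3->3 [HIT]
step 9: bank2 3->3 [HIT]
step 10: bank3 None->10 [EMPTY]
step 11: bank3 10->10 [HIT]

STATE = b0:1 b1:15 b2:3 b3:10 b4:0 b5:11 b6:4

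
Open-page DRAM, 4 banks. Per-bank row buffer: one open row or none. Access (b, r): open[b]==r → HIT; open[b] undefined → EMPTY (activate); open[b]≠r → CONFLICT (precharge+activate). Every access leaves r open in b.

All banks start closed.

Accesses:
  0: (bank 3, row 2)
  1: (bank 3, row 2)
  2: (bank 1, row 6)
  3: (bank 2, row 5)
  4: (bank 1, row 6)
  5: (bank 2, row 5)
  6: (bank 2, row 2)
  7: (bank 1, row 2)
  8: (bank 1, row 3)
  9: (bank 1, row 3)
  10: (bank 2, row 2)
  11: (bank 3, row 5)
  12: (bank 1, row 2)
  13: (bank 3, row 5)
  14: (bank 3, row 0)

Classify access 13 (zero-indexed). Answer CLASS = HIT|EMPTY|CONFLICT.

0: bank 3 row 2 — prev None → EMPTY
1: bank 3 row 2 — prev 2 → HIT
2: bank 1 row 6 — prev None → EMPTY
3: bank 2 row 5 — prev None → EMPTY
4: bank 1 row 6 — prev 6 → HIT
5: bank 2 row 5 — prev 5 → HIT
6: bank 2 row 2 — prev 5 → CONFLICT
7: bank 1 row 2 — prev 6 → CONFLICT
8: bank 1 row 3 — prev 2 → CONFLICT
9: bank 1 row 3 — prev 3 → HIT
10: bank 2 row 2 — prev 2 → HIT
11: bank 3 row 5 — prev 2 → CONFLICT
12: bank 1 row 2 — prev 3 → CONFLICT
13: bank 3 row 5 — prev 5 → HIT
14: bank 3 row 0 — prev 5 → CONFLICT

CLASS = HIT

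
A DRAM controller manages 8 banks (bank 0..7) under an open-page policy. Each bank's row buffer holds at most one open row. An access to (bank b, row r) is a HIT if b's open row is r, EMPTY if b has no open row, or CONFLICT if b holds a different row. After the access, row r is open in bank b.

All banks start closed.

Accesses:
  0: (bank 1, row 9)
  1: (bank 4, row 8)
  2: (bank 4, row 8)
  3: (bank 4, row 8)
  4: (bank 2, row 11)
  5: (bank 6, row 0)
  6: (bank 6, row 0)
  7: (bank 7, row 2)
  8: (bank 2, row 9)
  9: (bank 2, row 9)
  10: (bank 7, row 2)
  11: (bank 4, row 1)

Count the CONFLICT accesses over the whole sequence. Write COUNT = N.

COUNT = 2

step 0: bank1 None->9 [EMPTY]
step 1: bank4 None->8 [EMPTY]
step 2: bank4 8->8 [HIT]
step 3: bank4 8->8 [HIT]
step 4: bank2 None->11 [EMPTY]
step 5: bank6 None->0 [EMPTY]
step 6: bank6 0->0 [HIT]
step 7: bank7 None->2 [EMPTY]
step 8: bank2 11->9 [CONFLICT]
step 9: bank2 9->9 [HIT]
step 10: bank7 2->2 [HIT]
step 11: bank4 8->1 [CONFLICT]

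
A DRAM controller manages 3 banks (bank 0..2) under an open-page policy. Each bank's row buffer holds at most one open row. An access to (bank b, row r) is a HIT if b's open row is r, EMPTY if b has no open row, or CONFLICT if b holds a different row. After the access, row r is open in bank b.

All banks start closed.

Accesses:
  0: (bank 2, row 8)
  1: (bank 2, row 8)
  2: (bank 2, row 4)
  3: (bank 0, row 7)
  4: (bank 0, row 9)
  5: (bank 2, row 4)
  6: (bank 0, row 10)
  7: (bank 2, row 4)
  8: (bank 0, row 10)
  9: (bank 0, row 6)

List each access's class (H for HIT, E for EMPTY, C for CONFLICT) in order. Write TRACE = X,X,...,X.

TRACE = E,H,C,E,C,H,C,H,H,C

0: bank 2 row 8 — prev None → EMPTY
1: bank 2 row 8 — prev 8 → HIT
2: bank 2 row 4 — prev 8 → CONFLICT
3: bank 0 row 7 — prev None → EMPTY
4: bank 0 row 9 — prev 7 → CONFLICT
5: bank 2 row 4 — prev 4 → HIT
6: bank 0 row 10 — prev 9 → CONFLICT
7: bank 2 row 4 — prev 4 → HIT
8: bank 0 row 10 — prev 10 → HIT
9: bank 0 row 6 — prev 10 → CONFLICT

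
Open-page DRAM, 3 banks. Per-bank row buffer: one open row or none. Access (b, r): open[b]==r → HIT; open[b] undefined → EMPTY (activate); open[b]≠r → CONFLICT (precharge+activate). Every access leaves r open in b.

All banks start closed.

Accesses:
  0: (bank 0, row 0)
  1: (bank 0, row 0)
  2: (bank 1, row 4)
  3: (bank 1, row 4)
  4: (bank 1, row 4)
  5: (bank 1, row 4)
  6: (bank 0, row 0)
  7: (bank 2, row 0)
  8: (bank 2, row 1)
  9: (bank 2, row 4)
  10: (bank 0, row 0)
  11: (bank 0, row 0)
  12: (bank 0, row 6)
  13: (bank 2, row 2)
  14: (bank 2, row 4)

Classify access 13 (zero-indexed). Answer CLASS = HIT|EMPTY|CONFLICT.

0: bank 0 row 0 — prev None → EMPTY
1: bank 0 row 0 — prev 0 → HIT
2: bank 1 row 4 — prev None → EMPTY
3: bank 1 row 4 — prev 4 → HIT
4: bank 1 row 4 — prev 4 → HIT
5: bank 1 row 4 — prev 4 → HIT
6: bank 0 row 0 — prev 0 → HIT
7: bank 2 row 0 — prev None → EMPTY
8: bank 2 row 1 — prev 0 → CONFLICT
9: bank 2 row 4 — prev 1 → CONFLICT
10: bank 0 row 0 — prev 0 → HIT
11: bank 0 row 0 — prev 0 → HIT
12: bank 0 row 6 — prev 0 → CONFLICT
13: bank 2 row 2 — prev 4 → CONFLICT
14: bank 2 row 4 — prev 2 → CONFLICT

CLASS = CONFLICT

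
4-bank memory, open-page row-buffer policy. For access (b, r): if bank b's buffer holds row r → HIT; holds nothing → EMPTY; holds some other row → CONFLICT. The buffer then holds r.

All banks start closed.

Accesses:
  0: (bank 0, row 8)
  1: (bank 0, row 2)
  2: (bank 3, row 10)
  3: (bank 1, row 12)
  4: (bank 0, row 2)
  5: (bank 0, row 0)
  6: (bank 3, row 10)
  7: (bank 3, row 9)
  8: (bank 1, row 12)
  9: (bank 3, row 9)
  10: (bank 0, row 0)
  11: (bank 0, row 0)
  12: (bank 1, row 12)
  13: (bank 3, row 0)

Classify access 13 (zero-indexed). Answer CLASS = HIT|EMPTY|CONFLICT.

0: bank 0 row 8 — prev None → EMPTY
1: bank 0 row 2 — prev 8 → CONFLICT
2: bank 3 row 10 — prev None → EMPTY
3: bank 1 row 12 — prev None → EMPTY
4: bank 0 row 2 — prev 2 → HIT
5: bank 0 row 0 — prev 2 → CONFLICT
6: bank 3 row 10 — prev 10 → HIT
7: bank 3 row 9 — prev 10 → CONFLICT
8: bank 1 row 12 — prev 12 → HIT
9: bank 3 row 9 — prev 9 → HIT
10: bank 0 row 0 — prev 0 → HIT
11: bank 0 row 0 — prev 0 → HIT
12: bank 1 row 12 — prev 12 → HIT
13: bank 3 row 0 — prev 9 → CONFLICT

CLASS = CONFLICT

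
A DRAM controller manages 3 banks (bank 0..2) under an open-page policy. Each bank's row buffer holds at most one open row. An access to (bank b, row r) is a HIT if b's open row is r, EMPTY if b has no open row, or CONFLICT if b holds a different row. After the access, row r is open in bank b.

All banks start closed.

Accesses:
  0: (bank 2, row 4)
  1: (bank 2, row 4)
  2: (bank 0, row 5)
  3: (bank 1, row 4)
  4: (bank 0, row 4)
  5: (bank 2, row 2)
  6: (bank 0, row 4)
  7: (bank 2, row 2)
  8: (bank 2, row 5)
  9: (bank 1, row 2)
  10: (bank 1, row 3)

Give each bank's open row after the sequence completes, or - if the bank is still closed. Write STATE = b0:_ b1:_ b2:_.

#0 (2,4) E
#1 (2,4) H  (was 4)
#2 (0,5) E
#3 (1,4) E
#4 (0,4) C  (was 5)
#5 (2,2) C  (was 4)
#6 (0,4) H  (was 4)
#7 (2,2) H  (was 2)
#8 (2,5) C  (was 2)
#9 (1,2) C  (was 4)
#10 (1,3) C  (was 2)

STATE = b0:4 b1:3 b2:5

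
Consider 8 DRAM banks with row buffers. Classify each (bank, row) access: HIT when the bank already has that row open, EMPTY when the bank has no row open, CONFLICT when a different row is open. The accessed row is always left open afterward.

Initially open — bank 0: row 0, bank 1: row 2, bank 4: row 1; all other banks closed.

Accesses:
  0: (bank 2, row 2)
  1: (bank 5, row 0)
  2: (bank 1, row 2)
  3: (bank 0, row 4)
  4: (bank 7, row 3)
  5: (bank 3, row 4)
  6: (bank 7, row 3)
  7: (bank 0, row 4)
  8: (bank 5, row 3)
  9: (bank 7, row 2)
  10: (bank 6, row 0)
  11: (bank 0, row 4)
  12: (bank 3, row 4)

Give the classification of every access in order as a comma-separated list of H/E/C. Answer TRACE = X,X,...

  [0] b2 r2: no row ⇒ E
  [1] b5 r0: no row ⇒ E
  [2] b1 r2: had r2 ⇒ H
  [3] b0 r4: had r0 ⇒ C
  [4] b7 r3: no row ⇒ E
  [5] b3 r4: no row ⇒ E
  [6] b7 r3: had r3 ⇒ H
  [7] b0 r4: had r4 ⇒ H
  [8] b5 r3: had r0 ⇒ C
  [9] b7 r2: had r3 ⇒ C
  [10] b6 r0: no row ⇒ E
  [11] b0 r4: had r4 ⇒ H
  [12] b3 r4: had r4 ⇒ H

TRACE = E,E,H,C,E,E,H,H,C,C,E,H,H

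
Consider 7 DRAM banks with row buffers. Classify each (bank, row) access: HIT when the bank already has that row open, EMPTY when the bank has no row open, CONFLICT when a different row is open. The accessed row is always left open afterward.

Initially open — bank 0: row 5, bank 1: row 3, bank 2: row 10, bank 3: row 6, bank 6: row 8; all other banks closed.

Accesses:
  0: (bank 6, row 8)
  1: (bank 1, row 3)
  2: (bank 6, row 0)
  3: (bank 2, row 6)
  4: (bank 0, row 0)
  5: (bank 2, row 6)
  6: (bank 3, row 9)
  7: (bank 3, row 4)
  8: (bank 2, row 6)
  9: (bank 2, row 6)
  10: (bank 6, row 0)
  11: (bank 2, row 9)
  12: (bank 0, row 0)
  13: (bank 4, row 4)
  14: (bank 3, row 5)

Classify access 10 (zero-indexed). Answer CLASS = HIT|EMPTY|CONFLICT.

CLASS = HIT

0: bank 6 row 8 — prev 8 → HIT
1: bank 1 row 3 — prev 3 → HIT
2: bank 6 row 0 — prev 8 → CONFLICT
3: bank 2 row 6 — prev 10 → CONFLICT
4: bank 0 row 0 — prev 5 → CONFLICT
5: bank 2 row 6 — prev 6 → HIT
6: bank 3 row 9 — prev 6 → CONFLICT
7: bank 3 row 4 — prev 9 → CONFLICT
8: bank 2 row 6 — prev 6 → HIT
9: bank 2 row 6 — prev 6 → HIT
10: bank 6 row 0 — prev 0 → HIT
11: bank 2 row 9 — prev 6 → CONFLICT
12: bank 0 row 0 — prev 0 → HIT
13: bank 4 row 4 — prev None → EMPTY
14: bank 3 row 5 — prev 4 → CONFLICT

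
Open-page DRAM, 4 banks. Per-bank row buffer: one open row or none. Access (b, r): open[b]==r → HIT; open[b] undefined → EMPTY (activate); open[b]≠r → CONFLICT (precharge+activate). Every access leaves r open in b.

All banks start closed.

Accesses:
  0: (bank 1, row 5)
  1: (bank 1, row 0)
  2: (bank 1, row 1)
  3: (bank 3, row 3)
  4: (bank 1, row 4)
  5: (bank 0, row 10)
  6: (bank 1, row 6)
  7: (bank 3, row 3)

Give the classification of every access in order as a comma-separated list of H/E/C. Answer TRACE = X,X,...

0: bank 1 row 5 — prev None → EMPTY
1: bank 1 row 0 — prev 5 → CONFLICT
2: bank 1 row 1 — prev 0 → CONFLICT
3: bank 3 row 3 — prev None → EMPTY
4: bank 1 row 4 — prev 1 → CONFLICT
5: bank 0 row 10 — prev None → EMPTY
6: bank 1 row 6 — prev 4 → CONFLICT
7: bank 3 row 3 — prev 3 → HIT

TRACE = E,C,C,E,C,E,C,H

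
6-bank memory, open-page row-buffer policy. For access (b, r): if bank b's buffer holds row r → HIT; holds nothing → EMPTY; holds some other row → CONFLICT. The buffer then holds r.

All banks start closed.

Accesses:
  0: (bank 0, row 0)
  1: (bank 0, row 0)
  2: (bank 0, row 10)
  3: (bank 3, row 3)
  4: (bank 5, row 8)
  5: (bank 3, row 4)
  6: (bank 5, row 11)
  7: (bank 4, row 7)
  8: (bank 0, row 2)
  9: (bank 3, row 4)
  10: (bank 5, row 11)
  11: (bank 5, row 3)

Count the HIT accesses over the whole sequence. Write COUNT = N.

  [0] b0 r0: no row ⇒ E
  [1] b0 r0: had r0 ⇒ H
  [2] b0 r10: had r0 ⇒ C
  [3] b3 r3: no row ⇒ E
  [4] b5 r8: no row ⇒ E
  [5] b3 r4: had r3 ⇒ C
  [6] b5 r11: had r8 ⇒ C
  [7] b4 r7: no row ⇒ E
  [8] b0 r2: had r10 ⇒ C
  [9] b3 r4: had r4 ⇒ H
  [10] b5 r11: had r11 ⇒ H
  [11] b5 r3: had r11 ⇒ C

COUNT = 3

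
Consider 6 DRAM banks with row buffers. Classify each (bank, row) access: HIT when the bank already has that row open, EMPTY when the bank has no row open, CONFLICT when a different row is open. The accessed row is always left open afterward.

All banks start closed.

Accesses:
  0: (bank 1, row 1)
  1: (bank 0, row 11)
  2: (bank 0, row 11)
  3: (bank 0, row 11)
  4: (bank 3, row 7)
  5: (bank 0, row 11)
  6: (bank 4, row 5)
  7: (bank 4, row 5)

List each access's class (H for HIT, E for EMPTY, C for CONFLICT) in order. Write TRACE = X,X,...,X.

#0 (1,1) E
#1 (0,11) E
#2 (0,11) H  (was 11)
#3 (0,11) H  (was 11)
#4 (3,7) E
#5 (0,11) H  (was 11)
#6 (4,5) E
#7 (4,5) H  (was 5)

TRACE = E,E,H,H,E,H,E,H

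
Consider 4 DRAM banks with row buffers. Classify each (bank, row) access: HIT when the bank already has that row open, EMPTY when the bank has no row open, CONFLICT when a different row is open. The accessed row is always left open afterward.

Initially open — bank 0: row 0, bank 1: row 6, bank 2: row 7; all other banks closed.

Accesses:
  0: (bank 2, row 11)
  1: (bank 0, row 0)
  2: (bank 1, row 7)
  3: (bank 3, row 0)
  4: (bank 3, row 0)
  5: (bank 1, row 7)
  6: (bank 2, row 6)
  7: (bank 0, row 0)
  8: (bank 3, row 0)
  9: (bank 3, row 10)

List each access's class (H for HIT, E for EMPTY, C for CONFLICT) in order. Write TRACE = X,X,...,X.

TRACE = C,H,C,E,H,H,C,H,H,C

0: bank 2 row 11 — prev 7 → CONFLICT
1: bank 0 row 0 — prev 0 → HIT
2: bank 1 row 7 — prev 6 → CONFLICT
3: bank 3 row 0 — prev None → EMPTY
4: bank 3 row 0 — prev 0 → HIT
5: bank 1 row 7 — prev 7 → HIT
6: bank 2 row 6 — prev 11 → CONFLICT
7: bank 0 row 0 — prev 0 → HIT
8: bank 3 row 0 — prev 0 → HIT
9: bank 3 row 10 — prev 0 → CONFLICT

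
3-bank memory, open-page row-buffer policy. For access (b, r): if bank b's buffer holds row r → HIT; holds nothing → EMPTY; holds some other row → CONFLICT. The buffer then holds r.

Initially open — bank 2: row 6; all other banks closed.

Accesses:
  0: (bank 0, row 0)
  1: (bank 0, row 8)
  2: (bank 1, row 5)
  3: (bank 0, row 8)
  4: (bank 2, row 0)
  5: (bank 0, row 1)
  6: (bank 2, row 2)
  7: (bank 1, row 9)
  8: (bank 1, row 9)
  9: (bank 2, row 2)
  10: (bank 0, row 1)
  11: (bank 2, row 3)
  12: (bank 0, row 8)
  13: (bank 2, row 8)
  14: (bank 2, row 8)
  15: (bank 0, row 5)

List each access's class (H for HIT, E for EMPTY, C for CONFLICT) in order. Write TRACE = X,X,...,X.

step 0: bank0 None->0 [EMPTY]
step 1: bank0 0->8 [CONFLICT]
step 2: bank1 None->5 [EMPTY]
step 3: bank0 8->8 [HIT]
step 4: bank2 6->0 [CONFLICT]
step 5: bank0 8->1 [CONFLICT]
step 6: bank2 0->2 [CONFLICT]
step 7: bank1 5->9 [CONFLICT]
step 8: bank1 9->9 [HIT]
step 9: bank2 2->2 [HIT]
step 10: bank0 1->1 [HIT]
step 11: bank2 2->3 [CONFLICT]
step 12: bank0 1->8 [CONFLICT]
step 13: bank2 3->8 [CONFLICT]
step 14: bank2 8->8 [HIT]
step 15: bank0 8->5 [CONFLICT]

TRACE = E,C,E,H,C,C,C,C,H,H,H,C,C,C,H,C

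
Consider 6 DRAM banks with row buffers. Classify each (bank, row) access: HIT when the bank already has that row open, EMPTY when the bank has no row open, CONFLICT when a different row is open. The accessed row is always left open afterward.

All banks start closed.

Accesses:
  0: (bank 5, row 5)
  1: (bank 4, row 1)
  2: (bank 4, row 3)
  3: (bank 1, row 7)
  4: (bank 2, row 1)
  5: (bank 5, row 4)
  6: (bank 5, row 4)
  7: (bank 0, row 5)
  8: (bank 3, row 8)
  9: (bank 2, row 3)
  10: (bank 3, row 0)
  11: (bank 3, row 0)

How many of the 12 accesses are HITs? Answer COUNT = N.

COUNT = 2

0: bank 5 row 5 — prev None → EMPTY
1: bank 4 row 1 — prev None → EMPTY
2: bank 4 row 3 — prev 1 → CONFLICT
3: bank 1 row 7 — prev None → EMPTY
4: bank 2 row 1 — prev None → EMPTY
5: bank 5 row 4 — prev 5 → CONFLICT
6: bank 5 row 4 — prev 4 → HIT
7: bank 0 row 5 — prev None → EMPTY
8: bank 3 row 8 — prev None → EMPTY
9: bank 2 row 3 — prev 1 → CONFLICT
10: bank 3 row 0 — prev 8 → CONFLICT
11: bank 3 row 0 — prev 0 → HIT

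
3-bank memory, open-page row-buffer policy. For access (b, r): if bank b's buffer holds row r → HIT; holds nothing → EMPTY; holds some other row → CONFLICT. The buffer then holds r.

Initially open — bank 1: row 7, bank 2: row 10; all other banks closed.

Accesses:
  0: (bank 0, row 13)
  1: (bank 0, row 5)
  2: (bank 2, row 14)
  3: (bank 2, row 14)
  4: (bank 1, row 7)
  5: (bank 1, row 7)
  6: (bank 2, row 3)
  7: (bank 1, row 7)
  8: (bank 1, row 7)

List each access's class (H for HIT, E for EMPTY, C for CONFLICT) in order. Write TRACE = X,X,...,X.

  [0] b0 r13: no row ⇒ E
  [1] b0 r5: had r13 ⇒ C
  [2] b2 r14: had r10 ⇒ C
  [3] b2 r14: had r14 ⇒ H
  [4] b1 r7: had r7 ⇒ H
  [5] b1 r7: had r7 ⇒ H
  [6] b2 r3: had r14 ⇒ C
  [7] b1 r7: had r7 ⇒ H
  [8] b1 r7: had r7 ⇒ H

TRACE = E,C,C,H,H,H,C,H,H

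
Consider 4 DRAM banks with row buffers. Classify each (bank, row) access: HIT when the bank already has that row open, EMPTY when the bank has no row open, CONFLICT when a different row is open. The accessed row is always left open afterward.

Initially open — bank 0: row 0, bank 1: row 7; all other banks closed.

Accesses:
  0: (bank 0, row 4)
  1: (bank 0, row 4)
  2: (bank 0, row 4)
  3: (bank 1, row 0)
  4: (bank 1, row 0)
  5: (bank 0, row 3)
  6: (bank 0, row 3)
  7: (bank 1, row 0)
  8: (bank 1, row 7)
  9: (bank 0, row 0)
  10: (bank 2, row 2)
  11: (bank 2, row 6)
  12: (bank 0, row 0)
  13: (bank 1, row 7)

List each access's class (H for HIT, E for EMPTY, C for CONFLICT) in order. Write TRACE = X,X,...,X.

  [0] b0 r4: had r0 ⇒ C
  [1] b0 r4: had r4 ⇒ H
  [2] b0 r4: had r4 ⇒ H
  [3] b1 r0: had r7 ⇒ C
  [4] b1 r0: had r0 ⇒ H
  [5] b0 r3: had r4 ⇒ C
  [6] b0 r3: had r3 ⇒ H
  [7] b1 r0: had r0 ⇒ H
  [8] b1 r7: had r0 ⇒ C
  [9] b0 r0: had r3 ⇒ C
  [10] b2 r2: no row ⇒ E
  [11] b2 r6: had r2 ⇒ C
  [12] b0 r0: had r0 ⇒ H
  [13] b1 r7: had r7 ⇒ H

TRACE = C,H,H,C,H,C,H,H,C,C,E,C,H,H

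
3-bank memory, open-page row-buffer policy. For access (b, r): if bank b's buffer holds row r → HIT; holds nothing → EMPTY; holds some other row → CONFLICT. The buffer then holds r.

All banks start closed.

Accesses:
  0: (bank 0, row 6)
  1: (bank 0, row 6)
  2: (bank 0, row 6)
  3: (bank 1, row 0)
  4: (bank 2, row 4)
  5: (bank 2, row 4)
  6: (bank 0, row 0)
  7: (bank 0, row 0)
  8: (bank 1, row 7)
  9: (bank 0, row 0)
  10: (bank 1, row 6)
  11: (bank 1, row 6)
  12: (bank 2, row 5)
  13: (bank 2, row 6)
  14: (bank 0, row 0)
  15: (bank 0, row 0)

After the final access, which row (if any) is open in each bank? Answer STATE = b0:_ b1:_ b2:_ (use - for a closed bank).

  [0] b0 r6: no row ⇒ E
  [1] b0 r6: had r6 ⇒ H
  [2] b0 r6: had r6 ⇒ H
  [3] b1 r0: no row ⇒ E
  [4] b2 r4: no row ⇒ E
  [5] b2 r4: had r4 ⇒ H
  [6] b0 r0: had r6 ⇒ C
  [7] b0 r0: had r0 ⇒ H
  [8] b1 r7: had r0 ⇒ C
  [9] b0 r0: had r0 ⇒ H
  [10] b1 r6: had r7 ⇒ C
  [11] b1 r6: had r6 ⇒ H
  [12] b2 r5: had r4 ⇒ C
  [13] b2 r6: had r5 ⇒ C
  [14] b0 r0: had r0 ⇒ H
  [15] b0 r0: had r0 ⇒ H

STATE = b0:0 b1:6 b2:6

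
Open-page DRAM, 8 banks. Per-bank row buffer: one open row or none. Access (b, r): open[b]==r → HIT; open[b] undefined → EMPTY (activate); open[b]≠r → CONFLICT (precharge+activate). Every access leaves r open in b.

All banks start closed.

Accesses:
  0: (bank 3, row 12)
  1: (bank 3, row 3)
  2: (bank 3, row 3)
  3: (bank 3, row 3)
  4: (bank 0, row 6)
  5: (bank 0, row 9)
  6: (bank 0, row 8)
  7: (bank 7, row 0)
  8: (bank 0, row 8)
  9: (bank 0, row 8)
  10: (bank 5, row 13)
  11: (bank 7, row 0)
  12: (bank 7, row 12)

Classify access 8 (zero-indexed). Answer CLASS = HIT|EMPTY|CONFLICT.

CLASS = HIT

#0 (3,12) E
#1 (3,3) C  (was 12)
#2 (3,3) H  (was 3)
#3 (3,3) H  (was 3)
#4 (0,6) E
#5 (0,9) C  (was 6)
#6 (0,8) C  (was 9)
#7 (7,0) E
#8 (0,8) H  (was 8)
#9 (0,8) H  (was 8)
#10 (5,13) E
#11 (7,0) H  (was 0)
#12 (7,12) C  (was 0)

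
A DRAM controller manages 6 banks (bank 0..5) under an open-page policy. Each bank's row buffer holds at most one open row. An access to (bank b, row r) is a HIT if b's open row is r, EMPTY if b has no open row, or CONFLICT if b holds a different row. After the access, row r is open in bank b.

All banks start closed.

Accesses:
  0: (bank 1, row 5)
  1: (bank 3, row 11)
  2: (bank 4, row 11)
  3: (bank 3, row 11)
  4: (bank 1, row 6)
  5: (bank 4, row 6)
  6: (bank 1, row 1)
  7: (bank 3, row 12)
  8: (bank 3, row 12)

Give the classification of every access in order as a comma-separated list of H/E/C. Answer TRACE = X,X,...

  [0] b1 r5: no row ⇒ E
  [1] b3 r11: no row ⇒ E
  [2] b4 r11: no row ⇒ E
  [3] b3 r11: had r11 ⇒ H
  [4] b1 r6: had r5 ⇒ C
  [5] b4 r6: had r11 ⇒ C
  [6] b1 r1: had r6 ⇒ C
  [7] b3 r12: had r11 ⇒ C
  [8] b3 r12: had r12 ⇒ H

TRACE = E,E,E,H,C,C,C,C,H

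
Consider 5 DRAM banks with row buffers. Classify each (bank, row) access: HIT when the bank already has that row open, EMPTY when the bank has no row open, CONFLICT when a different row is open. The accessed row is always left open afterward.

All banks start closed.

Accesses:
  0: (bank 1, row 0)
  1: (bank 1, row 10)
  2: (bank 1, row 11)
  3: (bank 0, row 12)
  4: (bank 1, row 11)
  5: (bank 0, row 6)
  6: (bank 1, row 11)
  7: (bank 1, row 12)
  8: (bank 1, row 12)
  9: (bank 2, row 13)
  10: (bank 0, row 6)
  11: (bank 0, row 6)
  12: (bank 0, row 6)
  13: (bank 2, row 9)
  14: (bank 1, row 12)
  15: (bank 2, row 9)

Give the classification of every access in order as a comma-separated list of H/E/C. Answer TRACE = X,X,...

0: bank 1 row 0 — prev None → EMPTY
1: bank 1 row 10 — prev 0 → CONFLICT
2: bank 1 row 11 — prev 10 → CONFLICT
3: bank 0 row 12 — prev None → EMPTY
4: bank 1 row 11 — prev 11 → HIT
5: bank 0 row 6 — prev 12 → CONFLICT
6: bank 1 row 11 — prev 11 → HIT
7: bank 1 row 12 — prev 11 → CONFLICT
8: bank 1 row 12 — prev 12 → HIT
9: bank 2 row 13 — prev None → EMPTY
10: bank 0 row 6 — prev 6 → HIT
11: bank 0 row 6 — prev 6 → HIT
12: bank 0 row 6 — prev 6 → HIT
13: bank 2 row 9 — prev 13 → CONFLICT
14: bank 1 row 12 — prev 12 → HIT
15: bank 2 row 9 — prev 9 → HIT

TRACE = E,C,C,E,H,C,H,C,H,E,H,H,H,C,H,H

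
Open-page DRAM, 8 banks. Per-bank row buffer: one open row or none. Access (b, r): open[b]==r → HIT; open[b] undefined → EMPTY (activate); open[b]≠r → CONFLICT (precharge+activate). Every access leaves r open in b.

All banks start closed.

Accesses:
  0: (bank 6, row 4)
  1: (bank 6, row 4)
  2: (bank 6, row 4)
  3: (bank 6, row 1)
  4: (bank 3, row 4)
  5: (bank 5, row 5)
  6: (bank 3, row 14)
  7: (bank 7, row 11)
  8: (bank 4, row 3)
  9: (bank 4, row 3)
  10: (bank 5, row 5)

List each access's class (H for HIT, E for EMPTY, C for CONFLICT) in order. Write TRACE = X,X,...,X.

TRACE = E,H,H,C,E,E,C,E,E,H,H

step 0: bank6 None->4 [EMPTY]
step 1: bank6 4->4 [HIT]
step 2: bank6 4->4 [HIT]
step 3: bank6 4->1 [CONFLICT]
step 4: bank3 None->4 [EMPTY]
step 5: bank5 None->5 [EMPTY]
step 6: bank3 4->14 [CONFLICT]
step 7: bank7 None->11 [EMPTY]
step 8: bank4 None->3 [EMPTY]
step 9: bank4 3->3 [HIT]
step 10: bank5 5->5 [HIT]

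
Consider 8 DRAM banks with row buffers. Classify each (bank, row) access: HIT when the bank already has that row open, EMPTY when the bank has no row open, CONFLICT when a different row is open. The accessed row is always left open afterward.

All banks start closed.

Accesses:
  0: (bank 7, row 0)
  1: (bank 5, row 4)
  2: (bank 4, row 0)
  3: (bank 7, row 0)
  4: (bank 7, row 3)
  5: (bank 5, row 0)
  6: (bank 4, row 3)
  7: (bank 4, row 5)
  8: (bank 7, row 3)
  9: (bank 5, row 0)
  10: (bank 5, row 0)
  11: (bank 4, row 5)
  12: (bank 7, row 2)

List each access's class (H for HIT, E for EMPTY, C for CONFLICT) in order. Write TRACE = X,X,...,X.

step 0: bank7 None->0 [EMPTY]
step 1: bank5 None->4 [EMPTY]
step 2: bank4 None->0 [EMPTY]
step 3: bank7 0->0 [HIT]
step 4: bank7 0->3 [CONFLICT]
step 5: bank5 4->0 [CONFLICT]
step 6: bank4 0->3 [CONFLICT]
step 7: bank4 3->5 [CONFLICT]
step 8: bank7 3->3 [HIT]
step 9: bank5 0->0 [HIT]
step 10: bank5 0->0 [HIT]
step 11: bank4 5->5 [HIT]
step 12: bank7 3->2 [CONFLICT]

TRACE = E,E,E,H,C,C,C,C,H,H,H,H,C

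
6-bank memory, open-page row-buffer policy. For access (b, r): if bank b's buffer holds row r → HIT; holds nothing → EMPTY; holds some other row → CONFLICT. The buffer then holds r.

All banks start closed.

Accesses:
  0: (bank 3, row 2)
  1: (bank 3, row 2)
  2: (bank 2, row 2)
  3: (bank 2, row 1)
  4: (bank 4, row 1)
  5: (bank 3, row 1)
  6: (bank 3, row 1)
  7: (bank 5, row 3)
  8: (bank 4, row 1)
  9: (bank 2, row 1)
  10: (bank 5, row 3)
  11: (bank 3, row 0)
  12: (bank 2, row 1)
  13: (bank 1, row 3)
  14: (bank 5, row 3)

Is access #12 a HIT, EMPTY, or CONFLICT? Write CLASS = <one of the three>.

  [0] b3 r2: no row ⇒ E
  [1] b3 r2: had r2 ⇒ H
  [2] b2 r2: no row ⇒ E
  [3] b2 r1: had r2 ⇒ C
  [4] b4 r1: no row ⇒ E
  [5] b3 r1: had r2 ⇒ C
  [6] b3 r1: had r1 ⇒ H
  [7] b5 r3: no row ⇒ E
  [8] b4 r1: had r1 ⇒ H
  [9] b2 r1: had r1 ⇒ H
  [10] b5 r3: had r3 ⇒ H
  [11] b3 r0: had r1 ⇒ C
  [12] b2 r1: had r1 ⇒ H
  [13] b1 r3: no row ⇒ E
  [14] b5 r3: had r3 ⇒ H

CLASS = HIT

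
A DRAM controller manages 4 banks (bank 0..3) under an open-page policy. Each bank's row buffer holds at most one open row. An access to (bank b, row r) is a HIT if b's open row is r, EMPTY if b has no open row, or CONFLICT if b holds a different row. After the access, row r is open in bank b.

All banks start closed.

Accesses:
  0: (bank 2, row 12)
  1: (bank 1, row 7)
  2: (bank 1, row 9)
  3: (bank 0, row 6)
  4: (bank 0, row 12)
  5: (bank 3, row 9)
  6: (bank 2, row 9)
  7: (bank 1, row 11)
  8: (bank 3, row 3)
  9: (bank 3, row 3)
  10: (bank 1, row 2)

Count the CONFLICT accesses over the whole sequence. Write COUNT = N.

#0 (2,12) E
#1 (1,7) E
#2 (1,9) C  (was 7)
#3 (0,6) E
#4 (0,12) C  (was 6)
#5 (3,9) E
#6 (2,9) C  (was 12)
#7 (1,11) C  (was 9)
#8 (3,3) C  (was 9)
#9 (3,3) H  (was 3)
#10 (1,2) C  (was 11)

COUNT = 6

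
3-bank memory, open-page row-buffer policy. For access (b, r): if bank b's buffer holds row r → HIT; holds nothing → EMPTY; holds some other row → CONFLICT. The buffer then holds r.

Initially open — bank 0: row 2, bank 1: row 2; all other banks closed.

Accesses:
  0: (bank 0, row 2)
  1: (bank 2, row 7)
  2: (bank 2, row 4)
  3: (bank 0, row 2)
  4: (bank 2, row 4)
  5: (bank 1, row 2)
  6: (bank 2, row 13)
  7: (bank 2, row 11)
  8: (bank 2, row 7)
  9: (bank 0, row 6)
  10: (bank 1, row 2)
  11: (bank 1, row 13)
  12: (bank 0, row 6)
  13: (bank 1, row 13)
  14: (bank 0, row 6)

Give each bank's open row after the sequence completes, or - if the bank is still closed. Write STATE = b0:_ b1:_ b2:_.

  [0] b0 r2: had r2 ⇒ H
  [1] b2 r7: no row ⇒ E
  [2] b2 r4: had r7 ⇒ C
  [3] b0 r2: had r2 ⇒ H
  [4] b2 r4: had r4 ⇒ H
  [5] b1 r2: had r2 ⇒ H
  [6] b2 r13: had r4 ⇒ C
  [7] b2 r11: had r13 ⇒ C
  [8] b2 r7: had r11 ⇒ C
  [9] b0 r6: had r2 ⇒ C
  [10] b1 r2: had r2 ⇒ H
  [11] b1 r13: had r2 ⇒ C
  [12] b0 r6: had r6 ⇒ H
  [13] b1 r13: had r13 ⇒ H
  [14] b0 r6: had r6 ⇒ H

STATE = b0:6 b1:13 b2:7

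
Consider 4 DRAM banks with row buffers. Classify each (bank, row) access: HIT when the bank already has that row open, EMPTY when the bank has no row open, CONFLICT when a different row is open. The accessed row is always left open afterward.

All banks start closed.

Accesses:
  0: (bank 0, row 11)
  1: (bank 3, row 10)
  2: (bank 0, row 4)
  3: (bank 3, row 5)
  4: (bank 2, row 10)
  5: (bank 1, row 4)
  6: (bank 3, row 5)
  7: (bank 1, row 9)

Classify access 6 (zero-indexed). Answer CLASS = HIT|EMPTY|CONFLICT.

CLASS = HIT

#0 (0,11) E
#1 (3,10) E
#2 (0,4) C  (was 11)
#3 (3,5) C  (was 10)
#4 (2,10) E
#5 (1,4) E
#6 (3,5) H  (was 5)
#7 (1,9) C  (was 4)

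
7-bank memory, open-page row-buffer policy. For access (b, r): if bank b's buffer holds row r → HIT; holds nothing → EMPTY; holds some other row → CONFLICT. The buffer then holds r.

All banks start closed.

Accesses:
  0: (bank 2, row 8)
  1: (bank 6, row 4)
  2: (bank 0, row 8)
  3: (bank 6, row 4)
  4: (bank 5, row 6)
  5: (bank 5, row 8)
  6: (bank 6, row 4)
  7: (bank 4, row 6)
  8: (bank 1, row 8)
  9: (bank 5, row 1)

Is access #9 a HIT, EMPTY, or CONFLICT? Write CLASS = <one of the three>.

CLASS = CONFLICT

0: bank 2 row 8 — prev None → EMPTY
1: bank 6 row 4 — prev None → EMPTY
2: bank 0 row 8 — prev None → EMPTY
3: bank 6 row 4 — prev 4 → HIT
4: bank 5 row 6 — prev None → EMPTY
5: bank 5 row 8 — prev 6 → CONFLICT
6: bank 6 row 4 — prev 4 → HIT
7: bank 4 row 6 — prev None → EMPTY
8: bank 1 row 8 — prev None → EMPTY
9: bank 5 row 1 — prev 8 → CONFLICT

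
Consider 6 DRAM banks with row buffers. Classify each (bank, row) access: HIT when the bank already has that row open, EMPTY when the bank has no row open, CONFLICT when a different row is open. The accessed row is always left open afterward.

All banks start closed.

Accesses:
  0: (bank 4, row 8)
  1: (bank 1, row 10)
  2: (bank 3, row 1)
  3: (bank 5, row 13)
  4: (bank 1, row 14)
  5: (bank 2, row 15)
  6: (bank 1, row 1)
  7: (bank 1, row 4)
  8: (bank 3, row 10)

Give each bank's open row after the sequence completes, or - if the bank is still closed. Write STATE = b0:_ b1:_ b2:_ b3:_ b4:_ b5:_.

STATE = b0:- b1:4 b2:15 b3:10 b4:8 b5:13

#0 (4,8) E
#1 (1,10) E
#2 (3,1) E
#3 (5,13) E
#4 (1,14) C  (was 10)
#5 (2,15) E
#6 (1,1) C  (was 14)
#7 (1,4) C  (was 1)
#8 (3,10) C  (was 1)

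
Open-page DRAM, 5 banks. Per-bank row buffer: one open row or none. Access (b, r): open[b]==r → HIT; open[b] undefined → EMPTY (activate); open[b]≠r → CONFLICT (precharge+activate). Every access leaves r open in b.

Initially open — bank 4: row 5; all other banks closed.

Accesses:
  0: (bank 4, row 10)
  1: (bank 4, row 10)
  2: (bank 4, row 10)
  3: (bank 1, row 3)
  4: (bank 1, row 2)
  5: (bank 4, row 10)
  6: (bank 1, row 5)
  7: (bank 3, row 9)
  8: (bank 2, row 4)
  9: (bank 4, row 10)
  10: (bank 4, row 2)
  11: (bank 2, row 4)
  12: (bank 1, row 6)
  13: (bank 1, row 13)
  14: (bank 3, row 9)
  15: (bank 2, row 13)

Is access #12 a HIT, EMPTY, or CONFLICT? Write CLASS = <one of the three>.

CLASS = CONFLICT

  [0] b4 r10: had r5 ⇒ C
  [1] b4 r10: had r10 ⇒ H
  [2] b4 r10: had r10 ⇒ H
  [3] b1 r3: no row ⇒ E
  [4] b1 r2: had r3 ⇒ C
  [5] b4 r10: had r10 ⇒ H
  [6] b1 r5: had r2 ⇒ C
  [7] b3 r9: no row ⇒ E
  [8] b2 r4: no row ⇒ E
  [9] b4 r10: had r10 ⇒ H
  [10] b4 r2: had r10 ⇒ C
  [11] b2 r4: had r4 ⇒ H
  [12] b1 r6: had r5 ⇒ C
  [13] b1 r13: had r6 ⇒ C
  [14] b3 r9: had r9 ⇒ H
  [15] b2 r13: had r4 ⇒ C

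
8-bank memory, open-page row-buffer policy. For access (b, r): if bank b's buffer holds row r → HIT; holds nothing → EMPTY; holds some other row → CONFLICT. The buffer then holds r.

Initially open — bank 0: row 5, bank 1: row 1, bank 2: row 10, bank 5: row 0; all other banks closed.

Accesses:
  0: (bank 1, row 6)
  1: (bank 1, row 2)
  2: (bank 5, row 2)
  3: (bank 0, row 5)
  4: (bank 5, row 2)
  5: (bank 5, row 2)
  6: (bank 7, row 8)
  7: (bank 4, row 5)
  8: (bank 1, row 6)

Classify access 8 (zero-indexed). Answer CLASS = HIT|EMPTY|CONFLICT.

step 0: bank1 1->6 [CONFLICT]
step 1: bank1 6->2 [CONFLICT]
step 2: bank5 0->2 [CONFLICT]
step 3: bank0 5->5 [HIT]
step 4: bank5 2->2 [HIT]
step 5: bank5 2->2 [HIT]
step 6: bank7 None->8 [EMPTY]
step 7: bank4 None->5 [EMPTY]
step 8: bank1 2->6 [CONFLICT]

CLASS = CONFLICT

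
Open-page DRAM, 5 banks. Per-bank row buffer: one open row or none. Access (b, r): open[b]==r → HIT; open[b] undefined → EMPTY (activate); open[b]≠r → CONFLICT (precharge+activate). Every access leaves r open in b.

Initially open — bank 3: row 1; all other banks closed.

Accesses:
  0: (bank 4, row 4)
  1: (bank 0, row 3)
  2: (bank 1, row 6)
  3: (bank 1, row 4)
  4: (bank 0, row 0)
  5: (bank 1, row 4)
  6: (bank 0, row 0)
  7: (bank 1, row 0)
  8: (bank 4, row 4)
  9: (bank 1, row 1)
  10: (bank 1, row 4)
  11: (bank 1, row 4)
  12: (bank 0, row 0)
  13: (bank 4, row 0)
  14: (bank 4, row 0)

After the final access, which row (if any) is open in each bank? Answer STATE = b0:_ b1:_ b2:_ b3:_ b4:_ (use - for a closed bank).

STATE = b0:0 b1:4 b2:- b3:1 b4:0

step 0: bank4 None->4 [EMPTY]
step 1: bank0 None->3 [EMPTY]
step 2: bank1 None->6 [EMPTY]
step 3: bank1 6->4 [CONFLICT]
step 4: bank0 3->0 [CONFLICT]
step 5: bank1 4->4 [HIT]
step 6: bank0 0->0 [HIT]
step 7: bank1 4->0 [CONFLICT]
step 8: bank4 4->4 [HIT]
step 9: bank1 0->1 [CONFLICT]
step 10: bank1 1->4 [CONFLICT]
step 11: bank1 4->4 [HIT]
step 12: bank0 0->0 [HIT]
step 13: bank4 4->0 [CONFLICT]
step 14: bank4 0->0 [HIT]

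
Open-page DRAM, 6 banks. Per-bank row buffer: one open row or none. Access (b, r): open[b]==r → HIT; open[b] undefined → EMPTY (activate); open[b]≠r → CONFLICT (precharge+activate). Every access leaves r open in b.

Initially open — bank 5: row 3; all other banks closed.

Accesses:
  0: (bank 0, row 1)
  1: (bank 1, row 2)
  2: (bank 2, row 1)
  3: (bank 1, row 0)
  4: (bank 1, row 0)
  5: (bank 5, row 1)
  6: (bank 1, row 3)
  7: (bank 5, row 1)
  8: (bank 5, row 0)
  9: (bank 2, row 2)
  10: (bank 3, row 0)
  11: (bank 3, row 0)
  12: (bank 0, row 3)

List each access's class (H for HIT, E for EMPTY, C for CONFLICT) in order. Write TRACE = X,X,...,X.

0: bank 0 row 1 — prev None → EMPTY
1: bank 1 row 2 — prev None → EMPTY
2: bank 2 row 1 — prev None → EMPTY
3: bank 1 row 0 — prev 2 → CONFLICT
4: bank 1 row 0 — prev 0 → HIT
5: bank 5 row 1 — prev 3 → CONFLICT
6: bank 1 row 3 — prev 0 → CONFLICT
7: bank 5 row 1 — prev 1 → HIT
8: bank 5 row 0 — prev 1 → CONFLICT
9: bank 2 row 2 — prev 1 → CONFLICT
10: bank 3 row 0 — prev None → EMPTY
11: bank 3 row 0 — prev 0 → HIT
12: bank 0 row 3 — prev 1 → CONFLICT

TRACE = E,E,E,C,H,C,C,H,C,C,E,H,C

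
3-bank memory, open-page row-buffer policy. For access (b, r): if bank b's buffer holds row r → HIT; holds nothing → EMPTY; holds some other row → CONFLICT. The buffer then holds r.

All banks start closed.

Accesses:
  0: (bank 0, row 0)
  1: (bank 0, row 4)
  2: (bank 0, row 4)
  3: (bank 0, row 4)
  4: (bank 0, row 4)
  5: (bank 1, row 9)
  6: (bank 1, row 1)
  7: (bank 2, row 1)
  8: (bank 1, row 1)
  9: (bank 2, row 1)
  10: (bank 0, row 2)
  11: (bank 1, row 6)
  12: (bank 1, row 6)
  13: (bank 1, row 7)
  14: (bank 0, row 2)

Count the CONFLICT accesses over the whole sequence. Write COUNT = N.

#0 (0,0) E
#1 (0,4) C  (was 0)
#2 (0,4) H  (was 4)
#3 (0,4) H  (was 4)
#4 (0,4) H  (was 4)
#5 (1,9) E
#6 (1,1) C  (was 9)
#7 (2,1) E
#8 (1,1) H  (was 1)
#9 (2,1) H  (was 1)
#10 (0,2) C  (was 4)
#11 (1,6) C  (was 1)
#12 (1,6) H  (was 6)
#13 (1,7) C  (was 6)
#14 (0,2) H  (was 2)

COUNT = 5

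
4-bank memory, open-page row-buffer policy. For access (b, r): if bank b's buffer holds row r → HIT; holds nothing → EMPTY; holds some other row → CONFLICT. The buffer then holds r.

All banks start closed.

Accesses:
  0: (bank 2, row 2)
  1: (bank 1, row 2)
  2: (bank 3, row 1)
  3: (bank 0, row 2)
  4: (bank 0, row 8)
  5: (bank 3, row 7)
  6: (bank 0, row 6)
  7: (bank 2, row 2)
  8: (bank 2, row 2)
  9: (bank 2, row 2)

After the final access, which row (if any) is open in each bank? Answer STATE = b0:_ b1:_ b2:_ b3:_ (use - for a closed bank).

STATE = b0:6 b1:2 b2:2 b3:7

#0 (2,2) E
#1 (1,2) E
#2 (3,1) E
#3 (0,2) E
#4 (0,8) C  (was 2)
#5 (3,7) C  (was 1)
#6 (0,6) C  (was 8)
#7 (2,2) H  (was 2)
#8 (2,2) H  (was 2)
#9 (2,2) H  (was 2)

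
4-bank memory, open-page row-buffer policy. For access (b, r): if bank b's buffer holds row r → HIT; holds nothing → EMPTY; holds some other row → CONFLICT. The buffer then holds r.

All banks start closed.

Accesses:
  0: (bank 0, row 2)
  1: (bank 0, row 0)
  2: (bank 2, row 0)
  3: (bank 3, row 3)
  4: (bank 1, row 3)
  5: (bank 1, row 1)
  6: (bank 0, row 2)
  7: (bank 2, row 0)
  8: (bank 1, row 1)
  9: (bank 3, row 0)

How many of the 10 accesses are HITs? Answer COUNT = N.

COUNT = 2

  [0] b0 r2: no row ⇒ E
  [1] b0 r0: had r2 ⇒ C
  [2] b2 r0: no row ⇒ E
  [3] b3 r3: no row ⇒ E
  [4] b1 r3: no row ⇒ E
  [5] b1 r1: had r3 ⇒ C
  [6] b0 r2: had r0 ⇒ C
  [7] b2 r0: had r0 ⇒ H
  [8] b1 r1: had r1 ⇒ H
  [9] b3 r0: had r3 ⇒ C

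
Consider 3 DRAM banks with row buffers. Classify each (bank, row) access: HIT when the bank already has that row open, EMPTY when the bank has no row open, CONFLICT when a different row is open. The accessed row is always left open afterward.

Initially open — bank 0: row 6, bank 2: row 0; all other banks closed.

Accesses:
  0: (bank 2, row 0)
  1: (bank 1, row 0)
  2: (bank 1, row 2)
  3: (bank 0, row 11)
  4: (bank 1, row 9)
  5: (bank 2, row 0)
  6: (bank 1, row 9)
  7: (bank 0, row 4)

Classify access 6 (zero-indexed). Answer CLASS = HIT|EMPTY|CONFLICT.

#0 (2,0) H  (was 0)
#1 (1,0) E
#2 (1,2) C  (was 0)
#3 (0,11) C  (was 6)
#4 (1,9) C  (was 2)
#5 (2,0) H  (was 0)
#6 (1,9) H  (was 9)
#7 (0,4) C  (was 11)

CLASS = HIT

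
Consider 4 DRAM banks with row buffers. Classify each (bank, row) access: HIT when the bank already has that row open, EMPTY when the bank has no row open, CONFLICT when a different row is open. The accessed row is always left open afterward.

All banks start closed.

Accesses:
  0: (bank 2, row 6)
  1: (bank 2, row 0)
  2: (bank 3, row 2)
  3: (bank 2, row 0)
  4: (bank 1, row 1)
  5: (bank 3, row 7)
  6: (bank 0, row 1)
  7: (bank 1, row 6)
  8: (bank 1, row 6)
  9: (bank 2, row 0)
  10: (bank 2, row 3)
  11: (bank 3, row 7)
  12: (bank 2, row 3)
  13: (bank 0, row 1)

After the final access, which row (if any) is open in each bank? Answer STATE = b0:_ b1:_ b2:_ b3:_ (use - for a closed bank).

  [0] b2 r6: no row ⇒ E
  [1] b2 r0: had r6 ⇒ C
  [2] b3 r2: no row ⇒ E
  [3] b2 r0: had r0 ⇒ H
  [4] b1 r1: no row ⇒ E
  [5] b3 r7: had r2 ⇒ C
  [6] b0 r1: no row ⇒ E
  [7] b1 r6: had r1 ⇒ C
  [8] b1 r6: had r6 ⇒ H
  [9] b2 r0: had r0 ⇒ H
  [10] b2 r3: had r0 ⇒ C
  [11] b3 r7: had r7 ⇒ H
  [12] b2 r3: had r3 ⇒ H
  [13] b0 r1: had r1 ⇒ H

STATE = b0:1 b1:6 b2:3 b3:7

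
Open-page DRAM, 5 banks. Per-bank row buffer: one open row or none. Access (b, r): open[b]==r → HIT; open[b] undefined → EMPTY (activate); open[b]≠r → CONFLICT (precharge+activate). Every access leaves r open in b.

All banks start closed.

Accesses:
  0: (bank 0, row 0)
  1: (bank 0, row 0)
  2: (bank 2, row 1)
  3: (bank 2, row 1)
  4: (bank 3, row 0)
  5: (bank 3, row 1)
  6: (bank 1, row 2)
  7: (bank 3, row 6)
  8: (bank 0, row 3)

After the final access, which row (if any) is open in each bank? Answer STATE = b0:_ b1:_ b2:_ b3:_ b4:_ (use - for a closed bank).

STATE = b0:3 b1:2 b2:1 b3:6 b4:-

  [0] b0 r0: no row ⇒ E
  [1] b0 r0: had r0 ⇒ H
  [2] b2 r1: no row ⇒ E
  [3] b2 r1: had r1 ⇒ H
  [4] b3 r0: no row ⇒ E
  [5] b3 r1: had r0 ⇒ C
  [6] b1 r2: no row ⇒ E
  [7] b3 r6: had r1 ⇒ C
  [8] b0 r3: had r0 ⇒ C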